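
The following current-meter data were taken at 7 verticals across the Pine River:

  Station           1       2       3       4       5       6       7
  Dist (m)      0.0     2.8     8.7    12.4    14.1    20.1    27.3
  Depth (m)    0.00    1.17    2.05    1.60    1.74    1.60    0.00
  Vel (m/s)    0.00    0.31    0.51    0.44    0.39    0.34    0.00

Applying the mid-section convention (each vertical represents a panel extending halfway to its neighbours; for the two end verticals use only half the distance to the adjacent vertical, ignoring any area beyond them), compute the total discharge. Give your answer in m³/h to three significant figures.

52900 m³/h

w_2 = (8.7 − 0.0)/2 = 4.35 m; q_2 = 0.31 × 1.17 × 4.35 = 1.578 m³/s
w_3 = (12.4 − 2.8)/2 = 4.8 m; q_3 = 0.51 × 2.05 × 4.8 = 5.018 m³/s
w_4 = (14.1 − 8.7)/2 = 2.7 m; q_4 = 0.44 × 1.60 × 2.7 = 1.901 m³/s
w_5 = (20.1 − 12.4)/2 = 3.85 m; q_5 = 0.39 × 1.74 × 3.85 = 2.613 m³/s
w_6 = (27.3 − 14.1)/2 = 6.6 m; q_6 = 0.34 × 1.60 × 6.6 = 3.590 m³/s
Stations 1, 7 contribute zero (depth or velocity is 0).
Q = Σ qᵢ = 14.70 m³/s
= 14.70 × 3600 = 52920 m³/h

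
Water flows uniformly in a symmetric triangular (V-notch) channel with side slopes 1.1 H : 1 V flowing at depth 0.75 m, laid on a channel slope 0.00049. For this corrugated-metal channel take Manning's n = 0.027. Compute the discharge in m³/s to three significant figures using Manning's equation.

0.216 m³/s

A = z·y² = 1.1×0.75² = 0.6188 m²
P = 2y√(1+z²) = 2×0.75×√(1+1.1²) = 2.230 m
R = A/P = 0.6188/2.230 = 0.2775 m
Q = (1/n)·A·R^(2/3)·S^(1/2) = (1/0.027) × 0.6188 × 0.2775^(2/3) × 0.00049^(1/2) = 0.2158 m³/s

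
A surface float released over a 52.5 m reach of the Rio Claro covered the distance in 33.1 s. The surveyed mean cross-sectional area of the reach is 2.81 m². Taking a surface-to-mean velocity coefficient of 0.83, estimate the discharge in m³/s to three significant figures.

v_surface = L / t̄ = 52.5 / 33.1 = 1.586 m/s
v_mean = 0.83 × 1.586 = 1.316 m/s
Q = A × v_mean = 2.81 × 1.316 = 3.699 m³/s

3.70 m³/s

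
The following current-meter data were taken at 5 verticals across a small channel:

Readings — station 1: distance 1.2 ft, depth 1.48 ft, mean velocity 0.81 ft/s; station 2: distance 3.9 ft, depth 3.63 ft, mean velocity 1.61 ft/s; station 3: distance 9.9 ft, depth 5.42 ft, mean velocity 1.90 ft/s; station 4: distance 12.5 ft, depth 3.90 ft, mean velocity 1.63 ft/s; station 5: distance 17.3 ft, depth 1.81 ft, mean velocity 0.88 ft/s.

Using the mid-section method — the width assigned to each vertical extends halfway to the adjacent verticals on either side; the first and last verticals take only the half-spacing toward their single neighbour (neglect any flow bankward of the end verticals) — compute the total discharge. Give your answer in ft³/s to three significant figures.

w_1 = (3.9 − 1.2)/2 = 1.35 ft; q_1 = 0.81 × 1.48 × 1.35 = 1.618 ft³/s
w_2 = (9.9 − 1.2)/2 = 4.35 ft; q_2 = 1.61 × 3.63 × 4.35 = 25.42 ft³/s
w_3 = (12.5 − 3.9)/2 = 4.3 ft; q_3 = 1.90 × 5.42 × 4.3 = 44.28 ft³/s
w_4 = (17.3 − 9.9)/2 = 3.7 ft; q_4 = 1.63 × 3.90 × 3.7 = 23.52 ft³/s
w_5 = (17.3 − 12.5)/2 = 2.4 ft; q_5 = 0.88 × 1.81 × 2.4 = 3.823 ft³/s
Q = Σ qᵢ = 98.67 ft³/s

98.7 ft³/s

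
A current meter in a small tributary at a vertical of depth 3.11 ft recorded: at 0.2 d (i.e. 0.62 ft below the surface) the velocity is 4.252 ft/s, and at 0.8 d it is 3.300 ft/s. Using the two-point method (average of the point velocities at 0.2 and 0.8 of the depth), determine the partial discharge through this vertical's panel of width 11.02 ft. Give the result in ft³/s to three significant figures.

129 ft³/s

v̄ = (4.252 + 3.300) / 2 = 3.776 ft/s
q = v̄ × d × w = 3.776 × 3.11 × 11.02 = 129.4 ft³/s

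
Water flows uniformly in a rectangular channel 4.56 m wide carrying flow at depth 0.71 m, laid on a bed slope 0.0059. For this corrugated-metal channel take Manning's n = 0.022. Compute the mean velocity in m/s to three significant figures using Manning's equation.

A = b·y = 4.56 × 0.71 = 3.238 m²
P = b + 2y = 4.56 + 2×0.71 = 5.980 m
R = A/P = 3.238/5.980 = 0.5414 m
Q = (1/n)·A·R^(2/3)·S^(1/2) = (1/0.022) × 3.238 × 0.5414^(2/3) × 0.0059^(1/2) = 7.509 m³/s
V = Q/A = 7.509/3.238 = 2.319 m/s

2.32 m/s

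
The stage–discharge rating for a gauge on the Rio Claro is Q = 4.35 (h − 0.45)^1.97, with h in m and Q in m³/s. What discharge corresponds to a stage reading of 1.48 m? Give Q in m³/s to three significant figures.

4.61 m³/s

Q = 4.35 × (1.48 − 0.45)^1.97 = 4.35 × 1.03^1.97 = 4.611 m³/s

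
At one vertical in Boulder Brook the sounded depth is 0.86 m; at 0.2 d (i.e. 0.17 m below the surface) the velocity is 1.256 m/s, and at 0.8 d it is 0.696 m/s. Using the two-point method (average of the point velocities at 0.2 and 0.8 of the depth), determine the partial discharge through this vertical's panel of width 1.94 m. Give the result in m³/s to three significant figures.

1.63 m³/s

v̄ = (1.256 + 0.696) / 2 = 0.9760 m/s
q = v̄ × d × w = 0.9760 × 0.86 × 1.94 = 1.628 m³/s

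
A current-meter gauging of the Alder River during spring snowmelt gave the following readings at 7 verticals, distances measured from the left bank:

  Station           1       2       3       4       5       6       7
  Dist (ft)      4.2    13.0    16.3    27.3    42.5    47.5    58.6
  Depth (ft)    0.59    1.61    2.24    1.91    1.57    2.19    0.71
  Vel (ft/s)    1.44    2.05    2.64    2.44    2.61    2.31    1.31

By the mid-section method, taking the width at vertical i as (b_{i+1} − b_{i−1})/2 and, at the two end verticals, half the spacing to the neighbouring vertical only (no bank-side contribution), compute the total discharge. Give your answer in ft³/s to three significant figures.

w_1 = (13.0 − 4.2)/2 = 4.4 ft; q_1 = 1.44 × 0.59 × 4.4 = 3.738 ft³/s
w_2 = (16.3 − 4.2)/2 = 6.05 ft; q_2 = 2.05 × 1.61 × 6.05 = 19.97 ft³/s
w_3 = (27.3 − 13.0)/2 = 7.15 ft; q_3 = 2.64 × 2.24 × 7.15 = 42.28 ft³/s
w_4 = (42.5 − 16.3)/2 = 13.1 ft; q_4 = 2.44 × 1.91 × 13.1 = 61.05 ft³/s
w_5 = (47.5 − 27.3)/2 = 10.1 ft; q_5 = 2.61 × 1.57 × 10.1 = 41.39 ft³/s
w_6 = (58.6 − 42.5)/2 = 8.05 ft; q_6 = 2.31 × 2.19 × 8.05 = 40.72 ft³/s
w_7 = (58.6 − 47.5)/2 = 5.55 ft; q_7 = 1.31 × 0.71 × 5.55 = 5.162 ft³/s
Q = Σ qᵢ = 214.3 ft³/s

214 ft³/s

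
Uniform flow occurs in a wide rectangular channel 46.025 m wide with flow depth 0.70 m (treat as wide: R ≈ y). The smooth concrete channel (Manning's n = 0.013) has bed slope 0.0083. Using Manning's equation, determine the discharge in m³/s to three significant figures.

A = b·y = 46.025 × 0.70 = 32.22 m²
Wide channel: R ≈ y = 0.70 m
Q = (1/n)·A·R^(2/3)·S^(1/2) = (1/0.013) × 32.22 × 0.7000^(2/3) × 0.0083^(1/2) = 178.0 m³/s

178 m³/s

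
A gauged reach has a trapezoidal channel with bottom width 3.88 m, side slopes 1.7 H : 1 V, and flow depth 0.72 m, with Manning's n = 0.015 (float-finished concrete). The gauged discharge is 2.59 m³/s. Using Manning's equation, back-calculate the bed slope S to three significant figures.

A = (b + z·y)·y = (3.88 + 1.7×0.72)×0.72 = 3.675 m²
P = b + 2y√(1+z²) = 3.88 + 2×0.72×√(1+1.7²) = 6.720 m
R = A/P = 3.675/6.720 = 0.5468 m
S = (Q·n / (1·A·R^(2/3)))² = (2.59×0.015 / (1×3.675×0.6687))² = 0.0002499

0.000250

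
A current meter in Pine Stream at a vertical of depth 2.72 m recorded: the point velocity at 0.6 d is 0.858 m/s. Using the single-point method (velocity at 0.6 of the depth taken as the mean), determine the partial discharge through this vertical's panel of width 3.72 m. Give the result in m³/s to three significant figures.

8.68 m³/s

v̄ = v₀.₆ = 0.858 m/s
q = v̄ × d × w = 0.8580 × 2.72 × 3.72 = 8.682 m³/s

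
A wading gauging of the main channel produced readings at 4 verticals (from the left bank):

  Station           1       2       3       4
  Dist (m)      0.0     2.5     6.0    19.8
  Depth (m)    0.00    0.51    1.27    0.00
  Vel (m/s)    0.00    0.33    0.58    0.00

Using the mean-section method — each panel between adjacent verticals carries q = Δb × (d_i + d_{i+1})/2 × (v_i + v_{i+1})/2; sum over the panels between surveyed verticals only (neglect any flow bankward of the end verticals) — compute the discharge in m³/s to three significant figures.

4.06 m³/s

Panel 1-2: Δb = 2.5 m, d̄ = (0.00+0.51)/2 = 0.255, v̄ = (0.00+0.33)/2 = 0.165 → q = 2.5×0.255×0.165 = 0.1052 m³/s
Panel 2-3: Δb = 3.5 m, d̄ = (0.51+1.27)/2 = 0.89, v̄ = (0.33+0.58)/2 = 0.455 → q = 3.5×0.89×0.455 = 1.417 m³/s
Panel 3-4: Δb = 13.8 m, d̄ = (1.27+0.00)/2 = 0.635, v̄ = (0.58+0.00)/2 = 0.29 → q = 13.8×0.635×0.29 = 2.541 m³/s
Q = Σ q = 4.064 m³/s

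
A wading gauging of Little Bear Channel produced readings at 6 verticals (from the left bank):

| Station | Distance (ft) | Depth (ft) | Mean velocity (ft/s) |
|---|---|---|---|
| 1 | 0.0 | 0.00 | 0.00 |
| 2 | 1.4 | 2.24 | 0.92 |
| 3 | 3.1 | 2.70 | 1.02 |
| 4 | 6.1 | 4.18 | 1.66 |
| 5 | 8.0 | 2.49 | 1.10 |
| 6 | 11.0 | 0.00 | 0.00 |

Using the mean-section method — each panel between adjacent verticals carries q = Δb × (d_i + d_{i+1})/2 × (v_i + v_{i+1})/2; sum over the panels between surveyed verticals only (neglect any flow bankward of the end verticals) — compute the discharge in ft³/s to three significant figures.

Panel 1-2: Δb = 1.4 ft, d̄ = (0.00+2.24)/2 = 1.12, v̄ = (0.00+0.92)/2 = 0.46 → q = 1.4×1.12×0.46 = 0.7213 ft³/s
Panel 2-3: Δb = 1.7 ft, d̄ = (2.24+2.70)/2 = 2.47, v̄ = (0.92+1.02)/2 = 0.97 → q = 1.7×2.47×0.97 = 4.073 ft³/s
Panel 3-4: Δb = 3 ft, d̄ = (2.70+4.18)/2 = 3.44, v̄ = (1.02+1.66)/2 = 1.34 → q = 3×3.44×1.34 = 13.83 ft³/s
Panel 4-5: Δb = 1.9 ft, d̄ = (4.18+2.49)/2 = 3.335, v̄ = (1.66+1.10)/2 = 1.38 → q = 1.9×3.335×1.38 = 8.744 ft³/s
Panel 5-6: Δb = 3 ft, d̄ = (2.49+0.00)/2 = 1.245, v̄ = (1.10+0.00)/2 = 0.55 → q = 3×1.245×0.55 = 2.054 ft³/s
Q = Σ q = 29.42 ft³/s

29.4 ft³/s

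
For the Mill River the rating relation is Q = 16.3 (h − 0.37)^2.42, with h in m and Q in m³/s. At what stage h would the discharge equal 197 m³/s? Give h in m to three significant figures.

3.17 m

h − h₀ = (Q/C)^(1/b) = (197/16.3)^(1/2.42) = 2.800 m
h = 0.37 + 2.800 = 3.170 m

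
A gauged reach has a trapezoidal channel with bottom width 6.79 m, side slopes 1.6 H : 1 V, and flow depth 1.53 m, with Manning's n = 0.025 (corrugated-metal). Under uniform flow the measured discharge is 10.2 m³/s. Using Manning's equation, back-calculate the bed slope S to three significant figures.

A = (b + z·y)·y = (6.79 + 1.6×1.53)×1.53 = 14.13 m²
P = b + 2y√(1+z²) = 6.79 + 2×1.53×√(1+1.6²) = 12.56 m
R = A/P = 14.13/12.56 = 1.125 m
S = (Q·n / (1·A·R^(2/3)))² = (10.2×0.025 / (1×14.13×1.082))² = 0.0002782

0.000278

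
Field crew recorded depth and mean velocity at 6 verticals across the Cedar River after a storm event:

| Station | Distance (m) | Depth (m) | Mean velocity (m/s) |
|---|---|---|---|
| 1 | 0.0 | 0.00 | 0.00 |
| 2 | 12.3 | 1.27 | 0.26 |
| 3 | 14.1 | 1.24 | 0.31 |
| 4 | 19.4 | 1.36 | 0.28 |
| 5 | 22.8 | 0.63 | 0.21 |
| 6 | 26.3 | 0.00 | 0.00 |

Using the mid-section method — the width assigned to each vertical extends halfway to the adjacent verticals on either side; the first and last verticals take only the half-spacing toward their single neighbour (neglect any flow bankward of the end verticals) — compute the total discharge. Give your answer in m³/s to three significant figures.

5.81 m³/s

w_2 = (14.1 − 0.0)/2 = 7.05 m; q_2 = 0.26 × 1.27 × 7.05 = 2.328 m³/s
w_3 = (19.4 − 12.3)/2 = 3.55 m; q_3 = 0.31 × 1.24 × 3.55 = 1.365 m³/s
w_4 = (22.8 − 14.1)/2 = 4.35 m; q_4 = 0.28 × 1.36 × 4.35 = 1.656 m³/s
w_5 = (26.3 − 19.4)/2 = 3.45 m; q_5 = 0.21 × 0.63 × 3.45 = 0.4564 m³/s
Stations 1, 6 contribute zero (depth or velocity is 0).
Q = Σ qᵢ = 5.805 m³/s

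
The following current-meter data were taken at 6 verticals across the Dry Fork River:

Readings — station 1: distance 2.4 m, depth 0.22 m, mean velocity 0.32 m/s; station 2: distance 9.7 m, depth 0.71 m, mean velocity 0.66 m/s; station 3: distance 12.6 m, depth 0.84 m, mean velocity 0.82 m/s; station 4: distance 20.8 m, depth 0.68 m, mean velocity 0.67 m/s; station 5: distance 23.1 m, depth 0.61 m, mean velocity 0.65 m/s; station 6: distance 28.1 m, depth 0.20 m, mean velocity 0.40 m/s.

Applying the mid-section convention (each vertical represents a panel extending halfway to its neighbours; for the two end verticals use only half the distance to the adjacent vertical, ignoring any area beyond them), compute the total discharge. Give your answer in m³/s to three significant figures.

10.5 m³/s

w_1 = (9.7 − 2.4)/2 = 3.65 m; q_1 = 0.32 × 0.22 × 3.65 = 0.2570 m³/s
w_2 = (12.6 − 2.4)/2 = 5.1 m; q_2 = 0.66 × 0.71 × 5.1 = 2.390 m³/s
w_3 = (20.8 − 9.7)/2 = 5.55 m; q_3 = 0.82 × 0.84 × 5.55 = 3.823 m³/s
w_4 = (23.1 − 12.6)/2 = 5.25 m; q_4 = 0.67 × 0.68 × 5.25 = 2.392 m³/s
w_5 = (28.1 − 20.8)/2 = 3.65 m; q_5 = 0.65 × 0.61 × 3.65 = 1.447 m³/s
w_6 = (28.1 − 23.1)/2 = 2.5 m; q_6 = 0.40 × 0.20 × 2.5 = 0.2000 m³/s
Q = Σ qᵢ = 10.51 m³/s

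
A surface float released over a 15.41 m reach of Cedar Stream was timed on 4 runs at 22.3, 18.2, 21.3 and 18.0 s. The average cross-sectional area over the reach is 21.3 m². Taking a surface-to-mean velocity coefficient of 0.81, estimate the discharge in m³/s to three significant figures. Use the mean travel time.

13.3 m³/s

t̄ = (22.3 + 18.2 + 21.3 + 18.0) / 4 = 19.95 s
v_surface = L / t̄ = 15.41 / 19.95 = 0.7724 m/s
v_mean = 0.81 × 0.7724 = 0.6257 m/s
Q = A × v_mean = 21.3 × 0.6257 = 13.33 m³/s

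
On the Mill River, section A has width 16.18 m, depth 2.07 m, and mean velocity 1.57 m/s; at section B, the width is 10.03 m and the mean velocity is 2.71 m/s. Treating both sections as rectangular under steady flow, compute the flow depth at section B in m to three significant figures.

Q = A₁V₁ = (16.18×2.07) × 1.57 = 52.58 m³/s
d₂ = Q/(b₂ V₂) = 52.58/(10.03×2.71) = 1.935 m

1.93 m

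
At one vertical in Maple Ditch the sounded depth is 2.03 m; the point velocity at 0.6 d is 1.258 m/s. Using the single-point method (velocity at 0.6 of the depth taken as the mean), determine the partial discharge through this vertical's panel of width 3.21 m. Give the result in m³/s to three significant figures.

v̄ = v₀.₆ = 1.258 m/s
q = v̄ × d × w = 1.258 × 2.03 × 3.21 = 8.198 m³/s

8.20 m³/s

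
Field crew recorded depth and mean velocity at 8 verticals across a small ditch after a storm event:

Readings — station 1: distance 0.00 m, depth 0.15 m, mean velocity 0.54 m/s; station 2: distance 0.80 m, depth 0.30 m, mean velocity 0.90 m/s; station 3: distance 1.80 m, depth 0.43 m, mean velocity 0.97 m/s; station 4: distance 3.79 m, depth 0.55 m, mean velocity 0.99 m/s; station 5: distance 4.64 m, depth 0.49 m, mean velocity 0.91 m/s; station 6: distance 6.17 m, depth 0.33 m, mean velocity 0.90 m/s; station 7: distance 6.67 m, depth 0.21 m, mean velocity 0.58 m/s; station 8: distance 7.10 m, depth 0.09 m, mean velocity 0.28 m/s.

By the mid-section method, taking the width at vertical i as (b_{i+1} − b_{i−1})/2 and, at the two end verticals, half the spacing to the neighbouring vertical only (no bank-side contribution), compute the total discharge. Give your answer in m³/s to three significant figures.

2.57 m³/s

w_1 = (0.80 − 0.00)/2 = 0.4 m; q_1 = 0.54 × 0.15 × 0.4 = 0.03240 m³/s
w_2 = (1.80 − 0.00)/2 = 0.9 m; q_2 = 0.90 × 0.30 × 0.9 = 0.2430 m³/s
w_3 = (3.79 − 0.80)/2 = 1.495 m; q_3 = 0.97 × 0.43 × 1.495 = 0.6236 m³/s
w_4 = (4.64 − 1.80)/2 = 1.42 m; q_4 = 0.99 × 0.55 × 1.42 = 0.7732 m³/s
w_5 = (6.17 − 3.79)/2 = 1.19 m; q_5 = 0.91 × 0.49 × 1.19 = 0.5306 m³/s
w_6 = (6.67 − 4.64)/2 = 1.015 m; q_6 = 0.90 × 0.33 × 1.015 = 0.3015 m³/s
w_7 = (7.10 − 6.17)/2 = 0.465 m; q_7 = 0.58 × 0.21 × 0.465 = 0.05664 m³/s
w_8 = (7.10 − 6.67)/2 = 0.215 m; q_8 = 0.28 × 0.09 × 0.215 = 0.005418 m³/s
Q = Σ qᵢ = 2.566 m³/s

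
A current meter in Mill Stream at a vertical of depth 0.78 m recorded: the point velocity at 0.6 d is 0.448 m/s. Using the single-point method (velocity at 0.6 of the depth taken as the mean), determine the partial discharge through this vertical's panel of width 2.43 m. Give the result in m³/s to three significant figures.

v̄ = v₀.₆ = 0.448 m/s
q = v̄ × d × w = 0.4480 × 0.78 × 2.43 = 0.8491 m³/s

0.849 m³/s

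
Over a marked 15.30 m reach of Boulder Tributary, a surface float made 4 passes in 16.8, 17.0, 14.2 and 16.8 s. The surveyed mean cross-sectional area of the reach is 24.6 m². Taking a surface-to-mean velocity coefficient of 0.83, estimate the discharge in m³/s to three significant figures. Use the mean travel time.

19.3 m³/s

t̄ = (16.8 + 17.0 + 14.2 + 16.8) / 4 = 16.2 s
v_surface = L / t̄ = 15.30 / 16.2 = 0.9444 m/s
v_mean = 0.83 × 0.9444 = 0.7839 m/s
Q = A × v_mean = 24.6 × 0.7839 = 19.28 m³/s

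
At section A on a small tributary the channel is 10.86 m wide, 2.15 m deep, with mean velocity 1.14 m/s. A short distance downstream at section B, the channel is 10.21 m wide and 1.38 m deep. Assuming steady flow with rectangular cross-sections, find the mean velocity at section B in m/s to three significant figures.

Q = A₁V₁ = (10.86×2.15) × 1.14 = 26.62 m³/s
A₂ = 10.21 × 1.38 = 14.09 m²
V₂ = Q/A₂ = 26.62/14.09 = 1.889 m/s

1.89 m/s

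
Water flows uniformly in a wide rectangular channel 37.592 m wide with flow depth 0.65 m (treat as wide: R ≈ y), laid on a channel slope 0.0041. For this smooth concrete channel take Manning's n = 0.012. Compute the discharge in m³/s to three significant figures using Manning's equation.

A = b·y = 37.592 × 0.65 = 24.43 m²
Wide channel: R ≈ y = 0.65 m
Q = (1/n)·A·R^(2/3)·S^(1/2) = (1/0.012) × 24.43 × 0.6500^(2/3) × 0.0041^(1/2) = 97.84 m³/s

97.8 m³/s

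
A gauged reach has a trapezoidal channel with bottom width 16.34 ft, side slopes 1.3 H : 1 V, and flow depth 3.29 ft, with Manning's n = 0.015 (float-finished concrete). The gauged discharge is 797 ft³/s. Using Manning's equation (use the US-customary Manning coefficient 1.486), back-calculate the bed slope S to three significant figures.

0.00415

A = (b + z·y)·y = (16.34 + 1.3×3.29)×3.29 = 67.83 ft²
P = b + 2y√(1+z²) = 16.34 + 2×3.29×√(1+1.3²) = 27.13 ft
R = A/P = 67.83/27.13 = 2.500 ft
S = (Q·n / (1.486·A·R^(2/3)))² = (797×0.015 / (1.486×67.83×1.842))² = 0.004146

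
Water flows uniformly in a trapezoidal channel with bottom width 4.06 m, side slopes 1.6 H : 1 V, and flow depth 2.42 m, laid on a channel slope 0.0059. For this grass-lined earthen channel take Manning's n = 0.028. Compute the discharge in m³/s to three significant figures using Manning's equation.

A = (b + z·y)·y = (4.06 + 1.6×2.42)×2.42 = 19.20 m²
P = b + 2y√(1+z²) = 4.06 + 2×2.42×√(1+1.6²) = 13.19 m
R = A/P = 19.20/13.19 = 1.455 m
Q = (1/n)·A·R^(2/3)·S^(1/2) = (1/0.028) × 19.20 × 1.455^(2/3) × 0.0059^(1/2) = 67.62 m³/s

67.6 m³/s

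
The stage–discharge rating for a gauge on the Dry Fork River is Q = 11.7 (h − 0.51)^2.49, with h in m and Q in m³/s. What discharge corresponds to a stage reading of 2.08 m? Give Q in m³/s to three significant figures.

36.0 m³/s

Q = 11.7 × (2.08 − 0.51)^2.49 = 11.7 × 1.57^2.49 = 35.97 m³/s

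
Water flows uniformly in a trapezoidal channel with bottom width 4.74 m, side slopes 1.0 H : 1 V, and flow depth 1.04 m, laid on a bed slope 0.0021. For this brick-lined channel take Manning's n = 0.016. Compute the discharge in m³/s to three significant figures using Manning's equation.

14.6 m³/s

A = (b + z·y)·y = (4.74 + 1.0×1.04)×1.04 = 6.011 m²
P = b + 2y√(1+z²) = 4.74 + 2×1.04×√(1+1.0²) = 7.682 m
R = A/P = 6.011/7.682 = 0.7825 m
Q = (1/n)·A·R^(2/3)·S^(1/2) = (1/0.016) × 6.011 × 0.7825^(2/3) × 0.0021^(1/2) = 14.62 m³/s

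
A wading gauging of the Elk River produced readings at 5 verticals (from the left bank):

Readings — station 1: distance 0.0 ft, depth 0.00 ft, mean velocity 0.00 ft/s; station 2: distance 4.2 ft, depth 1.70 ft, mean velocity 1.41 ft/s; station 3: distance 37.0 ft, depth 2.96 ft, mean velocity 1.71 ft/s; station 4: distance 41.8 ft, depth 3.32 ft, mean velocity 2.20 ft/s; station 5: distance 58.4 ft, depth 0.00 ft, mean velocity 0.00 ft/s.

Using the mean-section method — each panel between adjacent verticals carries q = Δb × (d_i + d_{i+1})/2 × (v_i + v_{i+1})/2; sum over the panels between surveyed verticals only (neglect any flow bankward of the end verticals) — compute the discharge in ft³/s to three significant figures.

Panel 1-2: Δb = 4.2 ft, d̄ = (0.00+1.70)/2 = 0.85, v̄ = (0.00+1.41)/2 = 0.705 → q = 4.2×0.85×0.705 = 2.517 ft³/s
Panel 2-3: Δb = 32.8 ft, d̄ = (1.70+2.96)/2 = 2.33, v̄ = (1.41+1.71)/2 = 1.56 → q = 32.8×2.33×1.56 = 119.2 ft³/s
Panel 3-4: Δb = 4.8 ft, d̄ = (2.96+3.32)/2 = 3.14, v̄ = (1.71+2.20)/2 = 1.955 → q = 4.8×3.14×1.955 = 29.47 ft³/s
Panel 4-5: Δb = 16.6 ft, d̄ = (3.32+0.00)/2 = 1.66, v̄ = (2.20+0.00)/2 = 1.1 → q = 16.6×1.66×1.1 = 30.31 ft³/s
Q = Σ q = 181.5 ft³/s

182 ft³/s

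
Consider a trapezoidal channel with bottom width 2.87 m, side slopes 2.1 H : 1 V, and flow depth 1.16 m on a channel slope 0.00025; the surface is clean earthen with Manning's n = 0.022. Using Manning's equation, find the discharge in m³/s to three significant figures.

3.63 m³/s

A = (b + z·y)·y = (2.87 + 2.1×1.16)×1.16 = 6.155 m²
P = b + 2y√(1+z²) = 2.87 + 2×1.16×√(1+2.1²) = 8.266 m
R = A/P = 6.155/8.266 = 0.7446 m
Q = (1/n)·A·R^(2/3)·S^(1/2) = (1/0.022) × 6.155 × 0.7446^(2/3) × 0.00025^(1/2) = 3.634 m³/s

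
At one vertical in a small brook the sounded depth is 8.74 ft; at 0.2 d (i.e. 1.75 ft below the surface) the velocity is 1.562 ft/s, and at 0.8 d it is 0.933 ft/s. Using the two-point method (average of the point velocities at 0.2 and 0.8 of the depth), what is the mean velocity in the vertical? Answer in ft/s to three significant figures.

v̄ = (1.562 + 0.933) / 2 = 1.248 ft/s

1.25 ft/s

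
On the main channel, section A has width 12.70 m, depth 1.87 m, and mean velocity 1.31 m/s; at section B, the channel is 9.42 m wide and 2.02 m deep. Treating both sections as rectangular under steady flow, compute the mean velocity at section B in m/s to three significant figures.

Q = A₁V₁ = (12.70×1.87) × 1.31 = 31.11 m³/s
A₂ = 9.42 × 2.02 = 19.03 m²
V₂ = Q/A₂ = 31.11/19.03 = 1.635 m/s

1.63 m/s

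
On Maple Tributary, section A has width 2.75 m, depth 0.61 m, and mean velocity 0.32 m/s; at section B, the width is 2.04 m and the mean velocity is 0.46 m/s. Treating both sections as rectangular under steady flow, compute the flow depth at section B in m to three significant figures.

Q = A₁V₁ = (2.75×0.61) × 0.32 = 0.5368 m³/s
d₂ = Q/(b₂ V₂) = 0.5368/(2.04×0.46) = 0.5720 m

0.572 m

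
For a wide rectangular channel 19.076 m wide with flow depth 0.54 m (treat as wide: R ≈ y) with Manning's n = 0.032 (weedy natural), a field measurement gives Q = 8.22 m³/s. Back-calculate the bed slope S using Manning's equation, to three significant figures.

0.00148

A = b·y = 19.076 × 0.54 = 10.30 m²
Wide channel: R ≈ y = 0.54 m
S = (Q·n / (1·A·R^(2/3)))² = (8.22×0.032 / (1×10.30×0.6631))² = 0.001483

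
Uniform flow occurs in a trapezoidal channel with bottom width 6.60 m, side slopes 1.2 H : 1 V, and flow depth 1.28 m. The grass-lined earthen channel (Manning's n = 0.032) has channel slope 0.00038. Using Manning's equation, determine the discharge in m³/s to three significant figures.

6.27 m³/s

A = (b + z·y)·y = (6.60 + 1.2×1.28)×1.28 = 10.41 m²
P = b + 2y√(1+z²) = 6.60 + 2×1.28×√(1+1.2²) = 10.60 m
R = A/P = 10.41/10.60 = 0.9826 m
Q = (1/n)·A·R^(2/3)·S^(1/2) = (1/0.032) × 10.41 × 0.9826^(2/3) × 0.00038^(1/2) = 6.270 m³/s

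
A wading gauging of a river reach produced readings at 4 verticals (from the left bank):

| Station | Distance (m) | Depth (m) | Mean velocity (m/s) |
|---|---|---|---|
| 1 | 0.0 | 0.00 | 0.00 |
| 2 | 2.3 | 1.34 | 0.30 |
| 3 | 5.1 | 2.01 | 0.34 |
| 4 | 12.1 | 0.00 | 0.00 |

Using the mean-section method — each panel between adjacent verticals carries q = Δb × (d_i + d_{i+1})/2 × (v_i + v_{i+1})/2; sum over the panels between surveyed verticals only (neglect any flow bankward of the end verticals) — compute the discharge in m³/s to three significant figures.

2.93 m³/s

Panel 1-2: Δb = 2.3 m, d̄ = (0.00+1.34)/2 = 0.67, v̄ = (0.00+0.30)/2 = 0.15 → q = 2.3×0.67×0.15 = 0.2312 m³/s
Panel 2-3: Δb = 2.8 m, d̄ = (1.34+2.01)/2 = 1.675, v̄ = (0.30+0.34)/2 = 0.32 → q = 2.8×1.675×0.32 = 1.501 m³/s
Panel 3-4: Δb = 7 m, d̄ = (2.01+0.00)/2 = 1.005, v̄ = (0.34+0.00)/2 = 0.17 → q = 7×1.005×0.17 = 1.196 m³/s
Q = Σ q = 2.928 m³/s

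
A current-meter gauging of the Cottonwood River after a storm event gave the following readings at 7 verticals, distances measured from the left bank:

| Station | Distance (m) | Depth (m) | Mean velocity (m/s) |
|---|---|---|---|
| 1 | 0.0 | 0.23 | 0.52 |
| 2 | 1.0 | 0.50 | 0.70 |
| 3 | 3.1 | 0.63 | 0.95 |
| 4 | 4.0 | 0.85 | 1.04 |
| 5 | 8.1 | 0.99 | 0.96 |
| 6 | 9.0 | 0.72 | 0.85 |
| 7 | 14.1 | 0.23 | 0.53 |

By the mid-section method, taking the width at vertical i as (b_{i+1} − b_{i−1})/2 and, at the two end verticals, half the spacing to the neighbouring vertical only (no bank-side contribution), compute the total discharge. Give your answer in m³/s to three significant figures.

w_1 = (1.0 − 0.0)/2 = 0.5 m; q_1 = 0.52 × 0.23 × 0.5 = 0.05980 m³/s
w_2 = (3.1 − 0.0)/2 = 1.55 m; q_2 = 0.70 × 0.50 × 1.55 = 0.5425 m³/s
w_3 = (4.0 − 1.0)/2 = 1.5 m; q_3 = 0.95 × 0.63 × 1.5 = 0.8978 m³/s
w_4 = (8.1 − 3.1)/2 = 2.5 m; q_4 = 1.04 × 0.85 × 2.5 = 2.210 m³/s
w_5 = (9.0 − 4.0)/2 = 2.5 m; q_5 = 0.96 × 0.99 × 2.5 = 2.376 m³/s
w_6 = (14.1 − 8.1)/2 = 3 m; q_6 = 0.85 × 0.72 × 3 = 1.836 m³/s
w_7 = (14.1 − 9.0)/2 = 2.55 m; q_7 = 0.53 × 0.23 × 2.55 = 0.3108 m³/s
Q = Σ qᵢ = 8.233 m³/s

8.23 m³/s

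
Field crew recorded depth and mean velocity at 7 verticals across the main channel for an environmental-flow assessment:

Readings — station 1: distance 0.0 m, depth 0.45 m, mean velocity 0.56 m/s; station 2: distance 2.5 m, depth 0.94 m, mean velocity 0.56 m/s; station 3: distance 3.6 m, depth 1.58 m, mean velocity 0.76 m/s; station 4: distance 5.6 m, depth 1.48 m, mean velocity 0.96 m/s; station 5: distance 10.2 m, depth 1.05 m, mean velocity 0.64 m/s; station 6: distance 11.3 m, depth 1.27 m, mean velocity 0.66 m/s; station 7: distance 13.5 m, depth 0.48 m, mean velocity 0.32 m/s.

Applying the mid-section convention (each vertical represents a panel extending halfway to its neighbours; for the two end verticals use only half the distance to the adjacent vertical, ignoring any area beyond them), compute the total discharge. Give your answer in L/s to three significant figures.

w_1 = (2.5 − 0.0)/2 = 1.25 m; q_1 = 0.56 × 0.45 × 1.25 = 0.3150 m³/s
w_2 = (3.6 − 0.0)/2 = 1.8 m; q_2 = 0.56 × 0.94 × 1.8 = 0.9475 m³/s
w_3 = (5.6 − 2.5)/2 = 1.55 m; q_3 = 0.76 × 1.58 × 1.55 = 1.861 m³/s
w_4 = (10.2 − 3.6)/2 = 3.3 m; q_4 = 0.96 × 1.48 × 3.3 = 4.689 m³/s
w_5 = (11.3 − 5.6)/2 = 2.85 m; q_5 = 0.64 × 1.05 × 2.85 = 1.915 m³/s
w_6 = (13.5 − 10.2)/2 = 1.65 m; q_6 = 0.66 × 1.27 × 1.65 = 1.383 m³/s
w_7 = (13.5 − 11.3)/2 = 1.1 m; q_7 = 0.32 × 0.48 × 1.1 = 0.1690 m³/s
Q = Σ qᵢ = 11.28 m³/s
= 11.28 × 1000 = 11280 L/s

11300 L/s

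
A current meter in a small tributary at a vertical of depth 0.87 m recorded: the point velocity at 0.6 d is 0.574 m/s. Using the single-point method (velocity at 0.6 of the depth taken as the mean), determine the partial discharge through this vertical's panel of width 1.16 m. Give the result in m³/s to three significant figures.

v̄ = v₀.₆ = 0.574 m/s
q = v̄ × d × w = 0.5740 × 0.87 × 1.16 = 0.5793 m³/s

0.579 m³/s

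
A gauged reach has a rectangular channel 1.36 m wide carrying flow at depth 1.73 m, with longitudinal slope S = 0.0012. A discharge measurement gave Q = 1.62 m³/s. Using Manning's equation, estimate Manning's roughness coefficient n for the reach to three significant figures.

A = b·y = 1.36 × 1.73 = 2.353 m²
P = b + 2y = 1.36 + 2×1.73 = 4.820 m
R = A/P = 2.353/4.820 = 0.4881 m
n = (1/Q)·A·R^(2/3)·S^(1/2) = (1/1.62) × 2.353 × 0.6200 × 0.03464 = 0.03119

0.0312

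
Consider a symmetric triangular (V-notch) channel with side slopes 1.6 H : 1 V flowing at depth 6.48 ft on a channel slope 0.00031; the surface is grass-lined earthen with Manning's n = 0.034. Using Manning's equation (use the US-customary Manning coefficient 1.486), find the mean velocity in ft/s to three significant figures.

A = z·y² = 1.6×6.48² = 67.18 ft²
P = 2y√(1+z²) = 2×6.48×√(1+1.6²) = 24.45 ft
R = A/P = 67.18/24.45 = 2.748 ft
Q = (1.486/n)·A·R^(2/3)·S^(1/2) = (1.486/0.034) × 67.18 × 2.748^(2/3) × 0.00031^(1/2) = 101.4 ft³/s
V = Q/A = 101.4/67.18 = 1.510 ft/s

1.51 ft/s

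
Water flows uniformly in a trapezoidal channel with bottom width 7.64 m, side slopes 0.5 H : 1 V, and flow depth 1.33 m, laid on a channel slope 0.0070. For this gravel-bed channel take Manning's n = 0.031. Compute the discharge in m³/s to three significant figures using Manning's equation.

A = (b + z·y)·y = (7.64 + 0.5×1.33)×1.33 = 11.05 m²
P = b + 2y√(1+z²) = 7.64 + 2×1.33×√(1+0.5²) = 10.61 m
R = A/P = 11.05/10.61 = 1.041 m
Q = (1/n)·A·R^(2/3)·S^(1/2) = (1/0.031) × 11.05 × 1.041^(2/3) × 0.0070^(1/2) = 30.61 m³/s

30.6 m³/s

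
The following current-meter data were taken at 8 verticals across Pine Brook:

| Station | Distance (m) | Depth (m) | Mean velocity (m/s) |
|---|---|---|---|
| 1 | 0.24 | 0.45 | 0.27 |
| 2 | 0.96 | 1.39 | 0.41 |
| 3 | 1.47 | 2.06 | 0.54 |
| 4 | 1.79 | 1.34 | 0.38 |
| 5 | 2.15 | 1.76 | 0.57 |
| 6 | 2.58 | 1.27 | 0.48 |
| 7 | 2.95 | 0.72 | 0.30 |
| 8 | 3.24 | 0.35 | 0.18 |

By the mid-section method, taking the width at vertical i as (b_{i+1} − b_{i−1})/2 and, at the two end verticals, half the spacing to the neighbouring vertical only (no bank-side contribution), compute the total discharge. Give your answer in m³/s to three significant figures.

1.75 m³/s

w_1 = (0.96 − 0.24)/2 = 0.36 m; q_1 = 0.27 × 0.45 × 0.36 = 0.04374 m³/s
w_2 = (1.47 − 0.24)/2 = 0.615 m; q_2 = 0.41 × 1.39 × 0.615 = 0.3505 m³/s
w_3 = (1.79 − 0.96)/2 = 0.415 m; q_3 = 0.54 × 2.06 × 0.415 = 0.4616 m³/s
w_4 = (2.15 − 1.47)/2 = 0.34 m; q_4 = 0.38 × 1.34 × 0.34 = 0.1731 m³/s
w_5 = (2.58 − 1.79)/2 = 0.395 m; q_5 = 0.57 × 1.76 × 0.395 = 0.3963 m³/s
w_6 = (2.95 − 2.15)/2 = 0.4 m; q_6 = 0.48 × 1.27 × 0.4 = 0.2438 m³/s
w_7 = (3.24 − 2.58)/2 = 0.33 m; q_7 = 0.30 × 0.72 × 0.33 = 0.07128 m³/s
w_8 = (3.24 − 2.95)/2 = 0.145 m; q_8 = 0.18 × 0.35 × 0.145 = 0.009135 m³/s
Q = Σ qᵢ = 1.750 m³/s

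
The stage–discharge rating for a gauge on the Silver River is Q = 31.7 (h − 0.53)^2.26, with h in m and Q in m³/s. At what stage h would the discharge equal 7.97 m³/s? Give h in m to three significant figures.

1.07 m

h − h₀ = (Q/C)^(1/b) = (7.97/31.7)^(1/2.26) = 0.5429 m
h = 0.53 + 0.5429 = 1.073 m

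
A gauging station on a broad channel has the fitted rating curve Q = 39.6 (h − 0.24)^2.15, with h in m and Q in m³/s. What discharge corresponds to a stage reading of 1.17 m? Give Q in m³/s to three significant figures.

33.9 m³/s

Q = 39.6 × (1.17 − 0.24)^2.15 = 39.6 × 0.93^2.15 = 33.88 m³/s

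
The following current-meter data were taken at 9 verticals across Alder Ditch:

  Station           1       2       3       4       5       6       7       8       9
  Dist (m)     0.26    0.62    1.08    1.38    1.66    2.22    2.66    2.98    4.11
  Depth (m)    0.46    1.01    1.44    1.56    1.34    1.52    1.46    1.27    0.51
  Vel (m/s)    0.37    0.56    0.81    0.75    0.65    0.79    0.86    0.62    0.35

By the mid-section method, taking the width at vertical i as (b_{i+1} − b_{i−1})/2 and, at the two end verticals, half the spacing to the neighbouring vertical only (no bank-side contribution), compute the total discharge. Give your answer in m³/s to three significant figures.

w_1 = (0.62 − 0.26)/2 = 0.18 m; q_1 = 0.37 × 0.46 × 0.18 = 0.03064 m³/s
w_2 = (1.08 − 0.26)/2 = 0.41 m; q_2 = 0.56 × 1.01 × 0.41 = 0.2319 m³/s
w_3 = (1.38 − 0.62)/2 = 0.38 m; q_3 = 0.81 × 1.44 × 0.38 = 0.4432 m³/s
w_4 = (1.66 − 1.08)/2 = 0.29 m; q_4 = 0.75 × 1.56 × 0.29 = 0.3393 m³/s
w_5 = (2.22 − 1.38)/2 = 0.42 m; q_5 = 0.65 × 1.34 × 0.42 = 0.3658 m³/s
w_6 = (2.66 − 1.66)/2 = 0.5 m; q_6 = 0.79 × 1.52 × 0.5 = 0.6004 m³/s
w_7 = (2.98 − 2.22)/2 = 0.38 m; q_7 = 0.86 × 1.46 × 0.38 = 0.4771 m³/s
w_8 = (4.11 − 2.66)/2 = 0.725 m; q_8 = 0.62 × 1.27 × 0.725 = 0.5709 m³/s
w_9 = (4.11 − 2.98)/2 = 0.565 m; q_9 = 0.35 × 0.51 × 0.565 = 0.1009 m³/s
Q = Σ qᵢ = 3.160 m³/s

3.16 m³/s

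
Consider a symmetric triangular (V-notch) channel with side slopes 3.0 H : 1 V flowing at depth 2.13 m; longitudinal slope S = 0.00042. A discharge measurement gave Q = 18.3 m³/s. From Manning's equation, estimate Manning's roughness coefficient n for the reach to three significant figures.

0.0153

A = z·y² = 3.0×2.13² = 13.61 m²
P = 2y√(1+z²) = 2×2.13×√(1+3.0²) = 13.47 m
R = A/P = 13.61/13.47 = 1.010 m
n = (1/Q)·A·R^(2/3)·S^(1/2) = (1/18.3) × 13.61 × 1.007 × 0.02049 = 0.01535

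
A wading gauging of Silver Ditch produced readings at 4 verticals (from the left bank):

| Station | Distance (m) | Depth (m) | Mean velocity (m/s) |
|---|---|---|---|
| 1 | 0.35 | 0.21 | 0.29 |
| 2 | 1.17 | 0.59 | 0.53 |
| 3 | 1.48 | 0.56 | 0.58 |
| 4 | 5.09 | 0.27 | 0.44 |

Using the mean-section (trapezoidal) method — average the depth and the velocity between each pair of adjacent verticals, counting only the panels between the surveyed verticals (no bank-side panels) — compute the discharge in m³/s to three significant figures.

Panel 1-2: Δb = 0.82 m, d̄ = (0.21+0.59)/2 = 0.4, v̄ = (0.29+0.53)/2 = 0.41 → q = 0.82×0.4×0.41 = 0.1345 m³/s
Panel 2-3: Δb = 0.31 m, d̄ = (0.59+0.56)/2 = 0.575, v̄ = (0.53+0.58)/2 = 0.555 → q = 0.31×0.575×0.555 = 0.09893 m³/s
Panel 3-4: Δb = 3.61 m, d̄ = (0.56+0.27)/2 = 0.415, v̄ = (0.58+0.44)/2 = 0.51 → q = 3.61×0.415×0.51 = 0.7641 m³/s
Q = Σ q = 0.9975 m³/s

0.997 m³/s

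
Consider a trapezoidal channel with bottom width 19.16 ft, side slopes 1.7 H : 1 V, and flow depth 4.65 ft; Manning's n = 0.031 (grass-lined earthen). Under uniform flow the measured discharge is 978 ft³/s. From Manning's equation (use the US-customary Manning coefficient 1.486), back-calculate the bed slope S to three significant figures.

A = (b + z·y)·y = (19.16 + 1.7×4.65)×4.65 = 125.9 ft²
P = b + 2y√(1+z²) = 19.16 + 2×4.65×√(1+1.7²) = 37.50 ft
R = A/P = 125.9/37.50 = 3.356 ft
S = (Q·n / (1.486·A·R^(2/3)))² = (978×0.031 / (1.486×125.9×2.241))² = 0.005231

0.00523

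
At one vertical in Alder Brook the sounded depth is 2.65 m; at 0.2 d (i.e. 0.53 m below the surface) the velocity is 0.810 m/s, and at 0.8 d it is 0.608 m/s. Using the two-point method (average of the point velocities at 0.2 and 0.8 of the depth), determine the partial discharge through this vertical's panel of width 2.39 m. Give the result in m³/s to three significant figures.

v̄ = (0.810 + 0.608) / 2 = 0.7090 m/s
q = v̄ × d × w = 0.7090 × 2.65 × 2.39 = 4.490 m³/s

4.49 m³/s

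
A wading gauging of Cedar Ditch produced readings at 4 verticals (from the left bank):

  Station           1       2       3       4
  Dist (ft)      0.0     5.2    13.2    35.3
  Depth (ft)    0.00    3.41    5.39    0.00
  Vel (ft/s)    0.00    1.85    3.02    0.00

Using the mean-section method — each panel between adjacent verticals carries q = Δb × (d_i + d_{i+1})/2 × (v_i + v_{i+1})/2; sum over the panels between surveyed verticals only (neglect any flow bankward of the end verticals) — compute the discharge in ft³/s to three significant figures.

184 ft³/s

Panel 1-2: Δb = 5.2 ft, d̄ = (0.00+3.41)/2 = 1.705, v̄ = (0.00+1.85)/2 = 0.925 → q = 5.2×1.705×0.925 = 8.201 ft³/s
Panel 2-3: Δb = 8 ft, d̄ = (3.41+5.39)/2 = 4.4, v̄ = (1.85+3.02)/2 = 2.435 → q = 8×4.4×2.435 = 85.71 ft³/s
Panel 3-4: Δb = 22.1 ft, d̄ = (5.39+0.00)/2 = 2.695, v̄ = (3.02+0.00)/2 = 1.51 → q = 22.1×2.695×1.51 = 89.93 ft³/s
Q = Σ q = 183.8 ft³/s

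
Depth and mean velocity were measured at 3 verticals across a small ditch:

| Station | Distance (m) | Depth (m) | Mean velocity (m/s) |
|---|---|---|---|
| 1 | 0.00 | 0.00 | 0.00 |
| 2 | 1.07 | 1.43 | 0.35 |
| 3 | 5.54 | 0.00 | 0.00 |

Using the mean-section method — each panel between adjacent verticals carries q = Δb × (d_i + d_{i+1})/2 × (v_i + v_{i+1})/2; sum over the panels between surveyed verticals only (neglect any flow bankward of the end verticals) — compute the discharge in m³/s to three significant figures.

Panel 1-2: Δb = 1.07 m, d̄ = (0.00+1.43)/2 = 0.715, v̄ = (0.00+0.35)/2 = 0.175 → q = 1.07×0.715×0.175 = 0.1339 m³/s
Panel 2-3: Δb = 4.47 m, d̄ = (1.43+0.00)/2 = 0.715, v̄ = (0.35+0.00)/2 = 0.175 → q = 4.47×0.715×0.175 = 0.5593 m³/s
Q = Σ q = 0.6932 m³/s

0.693 m³/s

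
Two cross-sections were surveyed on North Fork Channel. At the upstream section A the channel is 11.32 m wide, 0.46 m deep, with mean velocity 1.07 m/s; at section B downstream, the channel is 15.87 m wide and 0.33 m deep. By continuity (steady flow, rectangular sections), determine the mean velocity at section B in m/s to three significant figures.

Q = A₁V₁ = (11.32×0.46) × 1.07 = 5.572 m³/s
A₂ = 15.87 × 0.33 = 5.237 m²
V₂ = Q/A₂ = 5.572/5.237 = 1.064 m/s

1.06 m/s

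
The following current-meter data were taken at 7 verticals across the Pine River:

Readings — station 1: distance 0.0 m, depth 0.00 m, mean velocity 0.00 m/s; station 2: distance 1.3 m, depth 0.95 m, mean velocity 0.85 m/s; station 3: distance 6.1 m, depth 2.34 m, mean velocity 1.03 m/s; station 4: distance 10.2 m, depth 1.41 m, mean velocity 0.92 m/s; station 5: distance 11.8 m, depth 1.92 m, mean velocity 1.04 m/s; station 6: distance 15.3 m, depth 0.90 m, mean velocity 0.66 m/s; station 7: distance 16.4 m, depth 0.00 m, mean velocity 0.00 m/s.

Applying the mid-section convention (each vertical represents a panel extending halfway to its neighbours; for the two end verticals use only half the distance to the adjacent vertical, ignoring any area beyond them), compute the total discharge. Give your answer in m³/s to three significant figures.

23.3 m³/s

w_2 = (6.1 − 0.0)/2 = 3.05 m; q_2 = 0.85 × 0.95 × 3.05 = 2.463 m³/s
w_3 = (10.2 − 1.3)/2 = 4.45 m; q_3 = 1.03 × 2.34 × 4.45 = 10.73 m³/s
w_4 = (11.8 − 6.1)/2 = 2.85 m; q_4 = 0.92 × 1.41 × 2.85 = 3.697 m³/s
w_5 = (15.3 − 10.2)/2 = 2.55 m; q_5 = 1.04 × 1.92 × 2.55 = 5.092 m³/s
w_6 = (16.4 − 11.8)/2 = 2.3 m; q_6 = 0.66 × 0.90 × 2.3 = 1.366 m³/s
Stations 1, 7 contribute zero (depth or velocity is 0).
Q = Σ qᵢ = 23.34 m³/s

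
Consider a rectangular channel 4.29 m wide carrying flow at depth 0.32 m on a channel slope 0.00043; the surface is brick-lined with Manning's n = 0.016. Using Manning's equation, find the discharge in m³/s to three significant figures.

0.759 m³/s

A = b·y = 4.29 × 0.32 = 1.373 m²
P = b + 2y = 4.29 + 2×0.32 = 4.930 m
R = A/P = 1.373/4.930 = 0.2785 m
Q = (1/n)·A·R^(2/3)·S^(1/2) = (1/0.016) × 1.373 × 0.2785^(2/3) × 0.00043^(1/2) = 0.7587 m³/s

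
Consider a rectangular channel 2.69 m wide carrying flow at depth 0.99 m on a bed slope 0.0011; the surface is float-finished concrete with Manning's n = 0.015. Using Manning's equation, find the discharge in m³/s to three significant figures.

4.05 m³/s

A = b·y = 2.69 × 0.99 = 2.663 m²
P = b + 2y = 2.69 + 2×0.99 = 4.670 m
R = A/P = 2.663/4.670 = 0.5703 m
Q = (1/n)·A·R^(2/3)·S^(1/2) = (1/0.015) × 2.663 × 0.5703^(2/3) × 0.0011^(1/2) = 4.049 m³/s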